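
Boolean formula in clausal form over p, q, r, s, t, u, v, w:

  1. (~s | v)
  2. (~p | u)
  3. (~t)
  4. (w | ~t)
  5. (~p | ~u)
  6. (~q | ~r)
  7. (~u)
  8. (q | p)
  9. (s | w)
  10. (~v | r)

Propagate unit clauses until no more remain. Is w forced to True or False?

True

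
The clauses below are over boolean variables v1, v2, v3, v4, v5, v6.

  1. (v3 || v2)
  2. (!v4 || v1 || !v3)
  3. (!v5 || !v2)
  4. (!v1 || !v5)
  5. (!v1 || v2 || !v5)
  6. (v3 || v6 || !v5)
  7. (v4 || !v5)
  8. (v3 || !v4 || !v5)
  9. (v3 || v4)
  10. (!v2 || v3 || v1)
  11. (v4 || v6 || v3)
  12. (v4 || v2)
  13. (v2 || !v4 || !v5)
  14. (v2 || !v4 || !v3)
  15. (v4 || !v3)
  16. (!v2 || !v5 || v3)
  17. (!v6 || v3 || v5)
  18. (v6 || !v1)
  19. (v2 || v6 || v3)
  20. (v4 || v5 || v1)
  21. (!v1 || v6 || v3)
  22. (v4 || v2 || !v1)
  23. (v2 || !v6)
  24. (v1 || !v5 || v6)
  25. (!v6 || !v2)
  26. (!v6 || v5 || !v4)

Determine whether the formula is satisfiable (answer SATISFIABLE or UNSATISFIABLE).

v3 = True:
  propagation gives v4=True, v1=True, v5=False, v2=True; an empty clause results — contradiction.
v3 = False:
  propagation gives v2=True, v5=False, v4=True, v1=True; an empty clause results — contradiction.
Every branch closes, so no satisfying assignment exists.

UNSATISFIABLE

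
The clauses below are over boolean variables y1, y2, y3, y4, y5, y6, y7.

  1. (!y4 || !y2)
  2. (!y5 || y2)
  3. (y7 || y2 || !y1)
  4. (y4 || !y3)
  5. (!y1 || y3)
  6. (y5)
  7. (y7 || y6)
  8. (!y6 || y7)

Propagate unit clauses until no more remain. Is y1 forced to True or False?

False

(y5) stands alone — y5 = True.
(!y5 || y2): since y5 = True, the clause reduces to (y2). y2 = True.
(!y2 || !y4) with y2 = True leaves only !y4, so y4 = False.
(y4 || !y3) with y4 = False leaves only !y3, so y3 = False.
(!y1 || y3) with y3 = False leaves only !y1, so y1 = False.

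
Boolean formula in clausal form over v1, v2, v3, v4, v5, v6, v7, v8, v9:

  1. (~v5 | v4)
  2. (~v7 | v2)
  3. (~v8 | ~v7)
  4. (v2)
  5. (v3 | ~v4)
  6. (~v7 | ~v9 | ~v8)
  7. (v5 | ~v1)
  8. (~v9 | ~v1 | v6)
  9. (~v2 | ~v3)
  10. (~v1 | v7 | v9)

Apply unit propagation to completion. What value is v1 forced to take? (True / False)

(v2) is a unit clause: v2 = True.
From (~v2 | ~v3) and v2 = True: v3 = False.
In (~v4 | v3), v3 is now false; ~v4 must hold, so v4 = False.
(~v5 | v4): since v4 = False, the clause reduces to (~v5). v5 = False.
(v5 | ~v1): since v5 = False, the clause reduces to (~v1). v1 = False.

False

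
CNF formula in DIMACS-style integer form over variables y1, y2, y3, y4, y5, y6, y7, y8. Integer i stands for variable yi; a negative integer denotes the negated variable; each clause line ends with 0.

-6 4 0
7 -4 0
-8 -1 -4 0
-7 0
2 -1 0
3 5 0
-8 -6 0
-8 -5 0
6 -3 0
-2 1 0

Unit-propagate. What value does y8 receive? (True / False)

Unit clause (!y7) sets y7 = False.
In (y7 || !y4), y7 is now false; !y4 must hold, so y4 = False.
(!y6 || y4): since y4 = False, the clause reduces to (!y6). y6 = False.
(!y3 || y6) with y6 = False leaves only !y3, so y3 = False.
(y5 || y3) with y3 = False leaves only y5, so y5 = True.
(!y8 || !y5): since y5 = True, the clause reduces to (!y8). y8 = False.

False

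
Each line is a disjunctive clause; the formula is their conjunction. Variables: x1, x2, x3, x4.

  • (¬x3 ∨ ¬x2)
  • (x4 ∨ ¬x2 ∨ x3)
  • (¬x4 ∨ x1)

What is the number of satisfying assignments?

7

Case analysis on x2 and x3:
  x2=1, x3=1: a clause becomes empty — 0.
  x2=1, x3=0: remaining (x1,x4) ∈ {(1,1)} — 1.
  x2=0, x3=1: remaining (x1,x4) ∈ {(0,0); (1,0); (1,1)} — 3.
  x2=0, x3=0: remaining (x1,x4) ∈ {(0,0); (1,0); (1,1)} — 3.
Total: 0 + 1 + 3 + 3 = 7.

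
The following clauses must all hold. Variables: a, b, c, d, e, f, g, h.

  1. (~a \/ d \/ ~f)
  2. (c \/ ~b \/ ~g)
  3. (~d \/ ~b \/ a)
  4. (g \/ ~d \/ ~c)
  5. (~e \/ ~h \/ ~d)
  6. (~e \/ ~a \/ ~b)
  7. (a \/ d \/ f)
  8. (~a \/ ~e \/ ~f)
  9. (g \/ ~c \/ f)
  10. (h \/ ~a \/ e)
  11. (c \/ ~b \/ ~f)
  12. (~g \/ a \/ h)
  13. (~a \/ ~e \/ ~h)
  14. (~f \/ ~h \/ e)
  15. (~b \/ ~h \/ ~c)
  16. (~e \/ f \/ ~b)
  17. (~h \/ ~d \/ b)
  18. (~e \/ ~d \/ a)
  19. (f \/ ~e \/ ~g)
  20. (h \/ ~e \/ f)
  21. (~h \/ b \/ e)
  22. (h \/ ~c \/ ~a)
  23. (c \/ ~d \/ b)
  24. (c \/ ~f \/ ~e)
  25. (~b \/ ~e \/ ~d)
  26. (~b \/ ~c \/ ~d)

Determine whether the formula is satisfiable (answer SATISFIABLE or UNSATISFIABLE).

SATISFIABLE

Set a = False and propagate.
The remaining clauses are satisfied by b = False, c = True, d = False, e = True, f = True, g = False, h = False.
So a=False, b=False, c=True, d=False, e=True, f=True, g=False, h=False is a satisfying assignment.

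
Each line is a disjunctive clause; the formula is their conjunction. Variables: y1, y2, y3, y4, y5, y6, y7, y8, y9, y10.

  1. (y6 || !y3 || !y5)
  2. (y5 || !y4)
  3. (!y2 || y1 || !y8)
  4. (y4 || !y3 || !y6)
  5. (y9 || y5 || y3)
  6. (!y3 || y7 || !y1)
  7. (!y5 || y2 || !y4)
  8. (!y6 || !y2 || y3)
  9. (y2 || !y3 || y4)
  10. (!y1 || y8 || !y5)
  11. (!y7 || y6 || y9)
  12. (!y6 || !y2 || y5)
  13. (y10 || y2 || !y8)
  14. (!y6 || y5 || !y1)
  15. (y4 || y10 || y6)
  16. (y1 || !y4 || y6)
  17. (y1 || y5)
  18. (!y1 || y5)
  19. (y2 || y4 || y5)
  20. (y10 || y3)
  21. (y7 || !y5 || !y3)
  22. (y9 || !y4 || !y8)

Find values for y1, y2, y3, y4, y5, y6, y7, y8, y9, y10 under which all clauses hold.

y10 occurs only positively in the remaining clauses — set y10 = True.
Try y1 = False.
  then y5 is forced to True.
Branch on y2: take y2 = False.
  then y4 is forced to False.
  then y3 is forced to False.
For the remaining variables, y6 = False, y7 = False, y8 = True, y9 = False works.
Every clause has at least one true literal under this assignment.
Check each clause:
  1. (!y3 || !y5 || y6) — !y3 is true.
  2. (!y4 || y5) — !y4 is true.
  3. (!y8 || y1 || !y2) — !y2 is true.
  4. (y4 || !y6 || !y3) — !y6 is true.
  5. (y5 || y9 || y3) — y5 is true.
  6. (!y1 || y7 || !y3) — !y3 is true.
  7. (y2 || !y5 || !y4) — !y4 is true.
  8. (!y2 || !y6 || y3) — !y6 is true.
  9. (y2 || !y3 || y4) — !y3 is true.
  10. (!y5 || !y1 || y8) — y8 is true.
  11. (!y7 || y6 || y9) — !y7 is true.
  12. (y5 || !y6 || !y2) — !y6 is true.
  13. (y10 || y2 || !y8) — y10 is true.
  14. (y5 || !y1 || !y6) — !y6 is true.
  15. (y6 || y10 || y4) — y10 is true.
  16. (y1 || !y4 || y6) — !y4 is true.
  17. (y5 || y1) — y5 is true.
  18. (!y1 || y5) — y5 is true.
  19. (y4 || y5 || y2) — y5 is true.
  20. (y3 || y10) — y10 is true.
  21. (!y3 || y7 || !y5) — !y3 is true.
  22. (!y8 || !y4 || y9) — !y4 is true.

y1 = False, y2 = False, y3 = False, y4 = False, y5 = True, y6 = False, y7 = False, y8 = True, y9 = False, y10 = True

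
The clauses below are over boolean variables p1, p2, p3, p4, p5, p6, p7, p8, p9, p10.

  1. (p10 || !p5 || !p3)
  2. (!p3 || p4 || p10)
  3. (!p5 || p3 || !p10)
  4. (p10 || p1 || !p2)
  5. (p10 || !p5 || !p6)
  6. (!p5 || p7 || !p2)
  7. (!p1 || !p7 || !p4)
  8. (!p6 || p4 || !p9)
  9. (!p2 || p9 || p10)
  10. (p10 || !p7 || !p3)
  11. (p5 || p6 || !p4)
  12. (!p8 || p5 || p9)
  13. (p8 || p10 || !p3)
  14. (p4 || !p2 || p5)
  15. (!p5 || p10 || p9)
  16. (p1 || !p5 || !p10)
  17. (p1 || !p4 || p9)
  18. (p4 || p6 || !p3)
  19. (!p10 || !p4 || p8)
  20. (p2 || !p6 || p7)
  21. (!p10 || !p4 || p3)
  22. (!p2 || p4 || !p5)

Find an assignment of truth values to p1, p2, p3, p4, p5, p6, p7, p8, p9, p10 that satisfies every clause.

p1=0, p2=0, p3=0, p4=1, p5=1, p6=0, p7=1, p8=0, p9=1, p10=0

Set p1 = False and propagate.
Try p2 = False.
The remaining clauses are satisfied by p3 = False, p4 = True, p5 = True, p6 = False, p7 = True, p8 = False, p9 = True, p10 = False.
Every clause has at least one true literal under this assignment.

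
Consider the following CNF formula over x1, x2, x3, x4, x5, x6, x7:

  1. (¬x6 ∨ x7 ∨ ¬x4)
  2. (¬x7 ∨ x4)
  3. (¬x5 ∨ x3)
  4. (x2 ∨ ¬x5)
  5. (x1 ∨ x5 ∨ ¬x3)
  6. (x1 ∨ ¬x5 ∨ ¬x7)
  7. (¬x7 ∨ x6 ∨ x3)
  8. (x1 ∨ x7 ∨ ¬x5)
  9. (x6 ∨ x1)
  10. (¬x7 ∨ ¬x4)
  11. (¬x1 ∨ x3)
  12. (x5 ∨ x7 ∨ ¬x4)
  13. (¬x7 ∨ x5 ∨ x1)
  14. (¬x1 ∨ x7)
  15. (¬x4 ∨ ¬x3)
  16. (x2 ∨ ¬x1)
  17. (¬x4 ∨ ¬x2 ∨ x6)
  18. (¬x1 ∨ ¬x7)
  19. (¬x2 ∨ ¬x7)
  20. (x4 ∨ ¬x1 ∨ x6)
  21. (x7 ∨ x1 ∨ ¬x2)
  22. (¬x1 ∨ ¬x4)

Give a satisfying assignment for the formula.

x1=False  x2=False  x3=False  x4=False  x5=False  x6=True  x7=False

Try x1 = False.
  then x6 is forced to True.
Try x2 = False.
  then x5 is forced to False.
  then x3 is forced to False.
  then x7 is forced to False.
  then x4 is forced to False.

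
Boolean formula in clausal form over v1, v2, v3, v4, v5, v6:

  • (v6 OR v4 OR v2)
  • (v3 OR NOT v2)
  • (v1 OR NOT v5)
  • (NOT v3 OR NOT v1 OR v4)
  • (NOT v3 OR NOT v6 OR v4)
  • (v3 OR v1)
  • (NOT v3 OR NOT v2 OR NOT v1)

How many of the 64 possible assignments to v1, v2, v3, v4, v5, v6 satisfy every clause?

15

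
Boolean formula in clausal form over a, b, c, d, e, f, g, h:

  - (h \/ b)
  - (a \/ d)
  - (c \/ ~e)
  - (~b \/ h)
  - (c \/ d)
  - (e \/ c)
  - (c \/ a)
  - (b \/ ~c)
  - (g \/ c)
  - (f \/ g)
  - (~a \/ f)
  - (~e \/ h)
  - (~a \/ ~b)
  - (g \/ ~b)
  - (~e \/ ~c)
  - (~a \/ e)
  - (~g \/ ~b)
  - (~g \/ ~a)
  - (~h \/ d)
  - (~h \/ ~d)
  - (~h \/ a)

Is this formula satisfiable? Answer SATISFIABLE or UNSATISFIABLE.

UNSATISFIABLE

a = True:
  propagation gives f=True, b=False, h=True, c=False; an empty clause results — contradiction.
a = False:
  propagation gives d=True, c=True, b=True, h=True; an empty clause results — contradiction.
Every branch closes, so no satisfying assignment exists.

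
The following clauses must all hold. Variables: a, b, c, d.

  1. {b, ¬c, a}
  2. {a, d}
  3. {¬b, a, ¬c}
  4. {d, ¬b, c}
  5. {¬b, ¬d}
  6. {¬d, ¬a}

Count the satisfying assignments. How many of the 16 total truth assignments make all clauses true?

4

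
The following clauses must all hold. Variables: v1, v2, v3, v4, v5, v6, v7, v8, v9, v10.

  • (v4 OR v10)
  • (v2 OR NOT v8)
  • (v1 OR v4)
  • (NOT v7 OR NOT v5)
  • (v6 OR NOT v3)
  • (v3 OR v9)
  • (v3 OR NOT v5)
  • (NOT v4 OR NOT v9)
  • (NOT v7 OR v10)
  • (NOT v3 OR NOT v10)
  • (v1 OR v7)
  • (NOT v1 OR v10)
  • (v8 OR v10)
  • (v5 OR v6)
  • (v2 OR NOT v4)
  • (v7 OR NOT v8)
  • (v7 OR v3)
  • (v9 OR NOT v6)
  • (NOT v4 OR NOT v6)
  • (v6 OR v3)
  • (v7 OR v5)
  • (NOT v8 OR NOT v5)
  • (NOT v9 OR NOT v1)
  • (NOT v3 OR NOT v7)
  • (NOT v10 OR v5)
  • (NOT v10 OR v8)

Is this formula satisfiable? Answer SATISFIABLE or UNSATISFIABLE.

UNSATISFIABLE

v3 = True:
  propagation gives v6=True, v10=False, v4=True; an empty clause results — contradiction.
v3 = False:
  propagation gives v9=True, v5=False, v4=False, v10=True; an empty clause results — contradiction.
Every branch closes, so no satisfying assignment exists.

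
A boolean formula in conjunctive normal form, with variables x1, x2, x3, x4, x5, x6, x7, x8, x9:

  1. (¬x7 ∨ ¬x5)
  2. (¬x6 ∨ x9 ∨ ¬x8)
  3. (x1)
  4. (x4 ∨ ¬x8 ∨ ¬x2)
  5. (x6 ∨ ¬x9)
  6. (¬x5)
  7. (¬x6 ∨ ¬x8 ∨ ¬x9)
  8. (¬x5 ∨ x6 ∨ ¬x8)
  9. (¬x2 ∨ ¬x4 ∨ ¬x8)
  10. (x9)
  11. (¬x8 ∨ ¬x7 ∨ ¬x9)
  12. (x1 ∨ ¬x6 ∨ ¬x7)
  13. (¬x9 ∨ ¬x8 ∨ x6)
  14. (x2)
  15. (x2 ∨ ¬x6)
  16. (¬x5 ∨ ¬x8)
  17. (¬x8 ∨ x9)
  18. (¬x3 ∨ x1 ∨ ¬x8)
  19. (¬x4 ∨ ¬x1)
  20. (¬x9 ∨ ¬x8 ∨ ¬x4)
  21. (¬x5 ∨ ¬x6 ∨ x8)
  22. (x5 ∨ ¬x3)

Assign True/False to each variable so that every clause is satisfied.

x1=True, x2=True, x3=False, x4=False, x5=False, x6=True, x7=False, x8=False, x9=True

Check each clause:
  1. (¬x5 ∨ ¬x7) — ¬x7 is true.
  2. (x9 ∨ ¬x8 ∨ ¬x6) — ¬x8 is true.
  3. (x1) — x1 is true.
  4. (¬x8 ∨ ¬x2 ∨ x4) — ¬x8 is true.
  5. (¬x9 ∨ x6) — x6 is true.
  6. (¬x5) — ¬x5 is true.
  7. (¬x8 ∨ ¬x6 ∨ ¬x9) — ¬x8 is true.
  8. (¬x8 ∨ x6 ∨ ¬x5) — ¬x8 is true.
  9. (¬x4 ∨ ¬x2 ∨ ¬x8) — ¬x8 is true.
  10. (x9) — x9 is true.
  11. (¬x8 ∨ ¬x9 ∨ ¬x7) — ¬x8 is true.
  12. (¬x6 ∨ x1 ∨ ¬x7) — x1 is true.
  13. (¬x9 ∨ x6 ∨ ¬x8) — ¬x8 is true.
  14. (x2) — x2 is true.
  15. (x2 ∨ ¬x6) — x2 is true.
  16. (¬x8 ∨ ¬x5) — ¬x8 is true.
  17. (¬x8 ∨ x9) — ¬x8 is true.
  18. (¬x3 ∨ x1 ∨ ¬x8) — ¬x8 is true.
  19. (¬x4 ∨ ¬x1) — ¬x4 is true.
  20. (¬x9 ∨ ¬x8 ∨ ¬x4) — ¬x8 is true.
  21. (x8 ∨ ¬x5 ∨ ¬x6) — ¬x5 is true.
  22. (¬x3 ∨ x5) — ¬x3 is true.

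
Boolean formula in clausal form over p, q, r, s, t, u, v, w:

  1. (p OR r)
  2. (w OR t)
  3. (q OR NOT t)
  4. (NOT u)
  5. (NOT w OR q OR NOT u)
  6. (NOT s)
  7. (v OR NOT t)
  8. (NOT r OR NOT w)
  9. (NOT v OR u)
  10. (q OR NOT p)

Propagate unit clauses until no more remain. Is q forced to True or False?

True

(NOT u) stands alone — u = False.
(NOT s) is a unit clause: s = False.
(u OR NOT v) with u = False leaves only NOT v, so v = False.
(v OR NOT t): since v = False, the clause reduces to (NOT t). t = False.
From (w OR t) and t = False: w = True.
In (NOT w OR NOT r), NOT w is now false; NOT r must hold, so r = False.
In (p OR r), r is now false; p must hold, so p = True.
In (NOT p OR q), NOT p is now false; q must hold, so q = True.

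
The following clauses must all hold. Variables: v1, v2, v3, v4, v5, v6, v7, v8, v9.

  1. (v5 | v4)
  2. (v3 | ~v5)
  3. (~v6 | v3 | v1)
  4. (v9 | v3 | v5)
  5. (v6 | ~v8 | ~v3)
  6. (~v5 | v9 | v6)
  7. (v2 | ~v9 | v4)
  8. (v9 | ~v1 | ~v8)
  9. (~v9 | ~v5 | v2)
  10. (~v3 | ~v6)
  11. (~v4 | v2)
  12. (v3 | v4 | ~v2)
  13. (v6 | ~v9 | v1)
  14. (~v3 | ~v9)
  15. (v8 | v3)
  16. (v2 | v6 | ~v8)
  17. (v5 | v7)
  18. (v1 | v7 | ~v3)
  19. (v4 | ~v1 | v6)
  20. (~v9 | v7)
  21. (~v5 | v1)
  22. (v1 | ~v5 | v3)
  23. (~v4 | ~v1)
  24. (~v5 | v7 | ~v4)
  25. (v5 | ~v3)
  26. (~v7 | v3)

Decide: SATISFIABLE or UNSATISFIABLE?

UNSATISFIABLE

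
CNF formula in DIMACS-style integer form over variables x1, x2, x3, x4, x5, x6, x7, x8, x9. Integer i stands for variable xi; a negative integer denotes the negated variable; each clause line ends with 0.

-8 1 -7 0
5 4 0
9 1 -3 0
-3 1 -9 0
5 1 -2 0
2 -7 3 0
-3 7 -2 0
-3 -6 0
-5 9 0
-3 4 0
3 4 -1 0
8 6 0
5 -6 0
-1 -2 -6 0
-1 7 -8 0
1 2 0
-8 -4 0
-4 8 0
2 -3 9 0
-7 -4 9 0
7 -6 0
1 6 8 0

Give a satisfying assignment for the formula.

x1=F, x2=T, x3=F, x4=F, x5=T, x6=T, x7=T, x8=F, x9=T

Check each clause:
  1. {x1, ¬x7, ¬x8} — ¬x8 is true.
  2. {x5, x4} — x5 is true.
  3. {x1, ¬x3, x9} — ¬x3 is true.
  4. {¬x9, ¬x3, x1} — ¬x3 is true.
  5. {¬x2, x1, x5} — x5 is true.
  6. {¬x7, x3, x2} — x2 is true.
  7. {¬x2, x7, ¬x3} — ¬x3 is true.
  8. {¬x6, ¬x3} — ¬x3 is true.
  9. {x9, ¬x5} — x9 is true.
  10. {¬x3, x4} — ¬x3 is true.
  11. {¬x1, x3, x4} — ¬x1 is true.
  12. {x8, x6} — x6 is true.
  13. {x5, ¬x6} — x5 is true.
  14. {¬x1, ¬x2, ¬x6} — ¬x1 is true.
  15. {¬x1, ¬x8, x7} — ¬x8 is true.
  16. {x2, x1} — x2 is true.
  17. {¬x8, ¬x4} — ¬x8 is true.
  18. {x8, ¬x4} — ¬x4 is true.
  19. {x9, x2, ¬x3} — x9 is true.
  20. {¬x7, x9, ¬x4} — ¬x4 is true.
  21. {x7, ¬x6} — x7 is true.
  22. {x1, x8, x6} — x6 is true.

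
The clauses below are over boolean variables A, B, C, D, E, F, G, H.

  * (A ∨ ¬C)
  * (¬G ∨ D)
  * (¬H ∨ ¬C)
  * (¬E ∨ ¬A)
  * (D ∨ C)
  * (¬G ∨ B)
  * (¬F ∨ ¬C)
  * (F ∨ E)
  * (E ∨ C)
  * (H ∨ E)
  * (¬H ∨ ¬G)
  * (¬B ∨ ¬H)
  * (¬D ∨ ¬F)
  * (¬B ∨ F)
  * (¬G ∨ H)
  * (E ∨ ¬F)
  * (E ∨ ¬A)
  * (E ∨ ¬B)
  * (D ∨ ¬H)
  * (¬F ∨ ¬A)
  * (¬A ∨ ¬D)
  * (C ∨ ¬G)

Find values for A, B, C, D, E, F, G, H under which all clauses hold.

A=0, B=0, C=0, D=1, E=1, F=0, G=0, H=0

Check each clause:
  1. (A ∨ ¬C) — ¬C is true.
  2. (D ∨ ¬G) — ¬G is true.
  3. (¬C ∨ ¬H) — ¬H is true.
  4. (¬A ∨ ¬E) — ¬A is true.
  5. (D ∨ C) — D is true.
  6. (B ∨ ¬G) — ¬G is true.
  7. (¬C ∨ ¬F) — ¬F is true.
  8. (E ∨ F) — E is true.
  9. (C ∨ E) — E is true.
  10. (E ∨ H) — E is true.
  11. (¬G ∨ ¬H) — ¬H is true.
  12. (¬B ∨ ¬H) — ¬H is true.
  13. (¬F ∨ ¬D) — ¬F is true.
  14. (¬B ∨ F) — ¬B is true.
  15. (¬G ∨ H) — ¬G is true.
  16. (E ∨ ¬F) — ¬F is true.
  17. (E ∨ ¬A) — E is true.
  18. (E ∨ ¬B) — E is true.
  19. (D ∨ ¬H) — ¬H is true.
  20. (¬F ∨ ¬A) — ¬F is true.
  21. (¬D ∨ ¬A) — ¬A is true.
  22. (¬G ∨ C) — ¬G is true.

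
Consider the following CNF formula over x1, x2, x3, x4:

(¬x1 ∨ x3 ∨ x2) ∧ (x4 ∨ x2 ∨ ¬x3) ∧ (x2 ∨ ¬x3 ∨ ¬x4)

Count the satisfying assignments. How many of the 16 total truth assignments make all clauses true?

10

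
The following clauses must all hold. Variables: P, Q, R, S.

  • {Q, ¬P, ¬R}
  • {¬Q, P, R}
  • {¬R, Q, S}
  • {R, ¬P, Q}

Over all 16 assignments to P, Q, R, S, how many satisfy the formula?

9

Split on Q, then R.
  Q=T, R=T: remaining (P,S) ∈ {(F,F); (F,T); (T,F); (T,T)} — 4.
  Q=T, R=F: remaining (P,S) ∈ {(T,F); (T,T)} — 2.
  Q=F, R=T: remaining (P,S) ∈ {(F,T)} — 1.
  Q=F, R=F: remaining (P,S) ∈ {(F,F); (F,T)} — 2.
Total: 4 + 2 + 1 + 2 = 9.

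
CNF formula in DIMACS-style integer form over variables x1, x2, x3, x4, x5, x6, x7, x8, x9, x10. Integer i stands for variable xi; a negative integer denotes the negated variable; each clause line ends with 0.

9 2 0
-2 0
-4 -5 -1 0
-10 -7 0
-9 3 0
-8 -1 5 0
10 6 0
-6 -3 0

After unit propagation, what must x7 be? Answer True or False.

False

(~x2) is a unit clause: x2 = False.
(x9 \/ x2) with x2 = False leaves only x9, so x9 = True.
From (~x9 \/ x3) and x9 = True: x3 = True.
From (~x3 \/ ~x6) and x3 = True: x6 = False.
From (x10 \/ x6) and x6 = False: x10 = True.
From (~x10 \/ ~x7) and x10 = True: x7 = False.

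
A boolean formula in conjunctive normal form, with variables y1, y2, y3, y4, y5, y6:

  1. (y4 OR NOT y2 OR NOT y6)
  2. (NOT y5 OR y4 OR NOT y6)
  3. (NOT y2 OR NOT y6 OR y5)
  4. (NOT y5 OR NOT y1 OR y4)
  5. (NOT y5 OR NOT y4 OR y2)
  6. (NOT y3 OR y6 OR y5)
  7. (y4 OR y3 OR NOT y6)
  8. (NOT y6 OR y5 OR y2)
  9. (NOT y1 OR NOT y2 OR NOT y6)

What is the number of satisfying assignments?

Case analysis on y6 and y5:
  y6=1, y5=1: remaining (y1,y2,y3,y4) ∈ {(0,1,0,1); (0,1,1,1)} — 2.
  y6=1, y5=0: a clause becomes empty — 0.
  y6=0, y5=1: y3 free; 4 ways for (y1,y2,y4) × 2^1 = 8.
  y6=0, y5=0: forces y3=0; y1, y2, y4 free → 2^3 = 8.
Total: 2 + 0 + 8 + 8 = 18.

18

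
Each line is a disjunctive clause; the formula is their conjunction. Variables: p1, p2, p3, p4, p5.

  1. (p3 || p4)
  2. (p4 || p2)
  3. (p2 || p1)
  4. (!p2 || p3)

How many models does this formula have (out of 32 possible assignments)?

12

Case analysis on p2 and p3:
  p2=T, p3=T: p1, p4, p5 free → 2^3 = 8.
  p2=T, p3=F: a clause becomes empty — 0.
  p2=F, p3=T: remaining (p1,p4,p5) ∈ {(T,T,F); (T,T,T)} — 2.
  p2=F, p3=F: remaining (p1,p4,p5) ∈ {(T,T,F); (T,T,T)} — 2.
Total: 8 + 0 + 2 + 2 = 12.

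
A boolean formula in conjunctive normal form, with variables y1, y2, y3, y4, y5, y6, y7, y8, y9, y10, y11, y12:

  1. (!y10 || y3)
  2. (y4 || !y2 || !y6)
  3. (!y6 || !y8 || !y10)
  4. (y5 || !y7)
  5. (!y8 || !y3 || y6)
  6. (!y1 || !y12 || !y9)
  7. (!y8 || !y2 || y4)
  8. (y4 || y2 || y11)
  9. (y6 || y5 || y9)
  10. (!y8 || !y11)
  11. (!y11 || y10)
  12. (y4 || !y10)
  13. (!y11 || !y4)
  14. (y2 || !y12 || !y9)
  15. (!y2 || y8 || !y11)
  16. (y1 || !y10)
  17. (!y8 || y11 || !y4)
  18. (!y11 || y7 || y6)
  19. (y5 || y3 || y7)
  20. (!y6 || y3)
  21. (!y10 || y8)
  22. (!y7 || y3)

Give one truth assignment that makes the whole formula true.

y1=F, y2=T, y3=F, y4=T, y5=T, y6=F, y7=F, y8=F, y9=F, y10=F, y11=F, y12=F

Pure literal: y5 appears only positively; assign y5 = True.
Pure literal: y12 appears only negated; assign y12 = False.
Set y1 = False and propagate.
  then y10 is forced to False.
  then y11 is forced to False.
The remaining clauses are satisfied by y2 = True, y3 = False, y4 = True, y6 = False, y7 = False, y8 = False, y9 = False.
Every clause has at least one true literal under this assignment.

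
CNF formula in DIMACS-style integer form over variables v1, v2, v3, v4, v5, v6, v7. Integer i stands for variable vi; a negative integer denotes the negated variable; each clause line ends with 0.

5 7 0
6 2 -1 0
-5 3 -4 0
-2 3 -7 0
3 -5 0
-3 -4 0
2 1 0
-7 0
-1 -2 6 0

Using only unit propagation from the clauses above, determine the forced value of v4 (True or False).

False

Unit clause (!v7) sets v7 = False.
From (v7 || v5) and v7 = False: v5 = True.
(!v5 || v3) with v5 = True leaves only v3, so v3 = True.
(!v4 || !v3): since v3 = True, the clause reduces to (!v4). v4 = False.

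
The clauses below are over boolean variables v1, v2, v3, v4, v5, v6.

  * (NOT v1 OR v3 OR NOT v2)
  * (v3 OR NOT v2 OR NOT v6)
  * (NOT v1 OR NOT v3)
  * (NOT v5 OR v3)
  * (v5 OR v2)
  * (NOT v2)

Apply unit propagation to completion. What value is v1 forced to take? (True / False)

(NOT v2) stands alone — v2 = False.
In (v2 OR v5), v2 is now false; v5 must hold, so v5 = True.
(NOT v5 OR v3): since v5 = True, the clause reduces to (v3). v3 = True.
In (NOT v3 OR NOT v1), NOT v3 is now false; NOT v1 must hold, so v1 = False.

False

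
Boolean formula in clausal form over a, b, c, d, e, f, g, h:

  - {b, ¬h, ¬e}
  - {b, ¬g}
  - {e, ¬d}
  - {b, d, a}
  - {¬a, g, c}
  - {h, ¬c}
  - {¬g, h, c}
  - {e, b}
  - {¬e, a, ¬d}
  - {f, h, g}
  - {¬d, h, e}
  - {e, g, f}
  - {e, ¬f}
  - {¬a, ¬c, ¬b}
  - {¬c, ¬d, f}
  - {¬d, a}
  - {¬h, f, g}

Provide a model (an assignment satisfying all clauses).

Try a = False.
  then d is forced to False.
  then b is forced to True.
The remaining clauses are satisfied by c = False, e = True, f = True, g = False, h = True.
Every clause has at least one true literal under this assignment.

a=False, b=True, c=False, d=False, e=True, f=True, g=False, h=True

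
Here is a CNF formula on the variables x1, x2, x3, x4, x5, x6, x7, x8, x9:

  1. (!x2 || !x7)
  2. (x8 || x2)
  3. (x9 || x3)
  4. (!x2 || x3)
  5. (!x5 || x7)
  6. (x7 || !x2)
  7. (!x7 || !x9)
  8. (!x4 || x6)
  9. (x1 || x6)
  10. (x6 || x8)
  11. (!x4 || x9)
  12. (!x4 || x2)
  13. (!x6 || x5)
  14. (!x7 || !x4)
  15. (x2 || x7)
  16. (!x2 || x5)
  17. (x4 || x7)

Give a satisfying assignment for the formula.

x1=True, x2=False, x3=True, x4=False, x5=False, x6=False, x7=True, x8=True, x9=False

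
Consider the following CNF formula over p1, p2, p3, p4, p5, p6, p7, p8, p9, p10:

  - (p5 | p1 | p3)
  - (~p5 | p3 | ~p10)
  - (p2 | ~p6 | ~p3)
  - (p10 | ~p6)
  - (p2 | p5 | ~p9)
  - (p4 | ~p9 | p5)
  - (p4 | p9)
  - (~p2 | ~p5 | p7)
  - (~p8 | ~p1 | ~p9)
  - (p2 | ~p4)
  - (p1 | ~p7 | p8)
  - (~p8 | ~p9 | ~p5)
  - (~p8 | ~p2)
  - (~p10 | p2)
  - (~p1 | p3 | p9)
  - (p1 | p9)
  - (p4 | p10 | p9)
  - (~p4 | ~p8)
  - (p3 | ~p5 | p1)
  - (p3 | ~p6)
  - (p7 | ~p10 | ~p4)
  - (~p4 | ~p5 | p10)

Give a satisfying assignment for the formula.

p1 = 1, p2 = 1, p3 = 1, p4 = 1, p5 = 0, p6 = 0, p7 = 1, p8 = 0, p9 = 1, p10 = 1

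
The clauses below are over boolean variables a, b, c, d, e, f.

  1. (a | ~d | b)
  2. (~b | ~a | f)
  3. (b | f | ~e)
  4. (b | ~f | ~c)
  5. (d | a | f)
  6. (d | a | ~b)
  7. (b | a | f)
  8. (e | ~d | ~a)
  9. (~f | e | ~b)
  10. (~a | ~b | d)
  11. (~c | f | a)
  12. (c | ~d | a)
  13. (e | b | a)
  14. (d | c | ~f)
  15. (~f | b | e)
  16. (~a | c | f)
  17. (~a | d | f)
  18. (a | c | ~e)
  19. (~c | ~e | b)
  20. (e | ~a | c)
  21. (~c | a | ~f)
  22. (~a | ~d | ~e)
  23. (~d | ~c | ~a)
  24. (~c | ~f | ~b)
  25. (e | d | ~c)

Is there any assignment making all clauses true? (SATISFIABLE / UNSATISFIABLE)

UNSATISFIABLE

a = True:
  f = True:
    c = True:
      propagation gives b=True; contradiction.
    c = False:
      propagation gives d=True, e=True; contradiction.
  f = False:
    propagation gives b=False, e=False, d=False; an empty clause results — contradiction.
a = False:
  b = True:
    propagation gives d=True, c=True, f=True; an empty clause results — contradiction.
  b = False:
    propagation gives d=False, f=True, c=False; an empty clause results — contradiction.
Every branch closes, so no satisfying assignment exists.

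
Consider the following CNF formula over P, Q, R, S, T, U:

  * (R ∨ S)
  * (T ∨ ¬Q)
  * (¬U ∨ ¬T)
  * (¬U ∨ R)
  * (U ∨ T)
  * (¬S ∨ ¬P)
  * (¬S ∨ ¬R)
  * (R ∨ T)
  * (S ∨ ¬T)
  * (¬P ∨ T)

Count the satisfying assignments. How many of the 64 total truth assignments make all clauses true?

3

The models are:
  P=F Q=F R=F S=T T=T U=F
  P=F Q=F R=T S=F T=F U=T
  P=F Q=T R=F S=T T=T U=F
Count: 3.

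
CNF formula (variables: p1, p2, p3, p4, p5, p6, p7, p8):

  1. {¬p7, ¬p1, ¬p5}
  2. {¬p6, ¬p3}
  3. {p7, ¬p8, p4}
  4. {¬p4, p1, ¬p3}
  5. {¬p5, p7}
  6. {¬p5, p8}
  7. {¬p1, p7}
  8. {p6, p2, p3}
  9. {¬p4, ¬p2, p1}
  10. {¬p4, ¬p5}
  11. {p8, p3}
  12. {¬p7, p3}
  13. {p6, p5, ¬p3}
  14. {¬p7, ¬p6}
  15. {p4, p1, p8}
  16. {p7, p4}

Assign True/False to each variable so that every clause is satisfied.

p1=False  p2=False  p3=False  p4=True  p5=False  p6=True  p7=False  p8=True

Set p1 = False and propagate.
Try p2 = False.
The remaining clauses are satisfied by p3 = False, p4 = True, p5 = False, p6 = True, p7 = False, p8 = True.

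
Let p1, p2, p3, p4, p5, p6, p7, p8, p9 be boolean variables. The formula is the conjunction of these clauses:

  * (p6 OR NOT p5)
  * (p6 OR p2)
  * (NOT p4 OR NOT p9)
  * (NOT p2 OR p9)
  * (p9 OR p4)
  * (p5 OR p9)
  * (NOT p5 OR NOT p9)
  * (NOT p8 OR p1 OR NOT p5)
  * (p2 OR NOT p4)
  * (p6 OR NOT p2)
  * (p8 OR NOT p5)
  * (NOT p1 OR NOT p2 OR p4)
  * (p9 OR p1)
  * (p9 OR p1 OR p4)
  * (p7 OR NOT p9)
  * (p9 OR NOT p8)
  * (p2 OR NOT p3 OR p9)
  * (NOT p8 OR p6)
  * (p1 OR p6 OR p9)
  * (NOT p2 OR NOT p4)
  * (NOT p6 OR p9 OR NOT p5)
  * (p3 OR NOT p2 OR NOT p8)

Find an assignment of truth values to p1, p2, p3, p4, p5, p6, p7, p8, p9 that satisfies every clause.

p1=1, p2=0, p3=1, p4=0, p5=0, p6=1, p7=1, p8=1, p9=1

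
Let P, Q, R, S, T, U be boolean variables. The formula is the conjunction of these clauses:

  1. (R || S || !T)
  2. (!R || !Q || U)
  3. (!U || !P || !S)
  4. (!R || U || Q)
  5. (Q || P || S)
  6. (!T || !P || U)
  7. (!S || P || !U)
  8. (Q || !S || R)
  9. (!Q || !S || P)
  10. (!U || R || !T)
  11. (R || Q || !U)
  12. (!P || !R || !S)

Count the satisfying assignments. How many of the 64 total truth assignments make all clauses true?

12

Case analysis on R and S:
  R=1, S=1: a clause becomes empty — 0.
  R=1, S=0: T free; 3 ways for (P,Q,U) × 2^1 = 6.
  R=0, S=1: remaining (P,Q,T,U) ∈ {(1,1,0,0)} — 1.
  R=0, S=0: 5 of the 16 assignments to (P,Q,T,U) work.
Total: 0 + 6 + 1 + 5 = 12.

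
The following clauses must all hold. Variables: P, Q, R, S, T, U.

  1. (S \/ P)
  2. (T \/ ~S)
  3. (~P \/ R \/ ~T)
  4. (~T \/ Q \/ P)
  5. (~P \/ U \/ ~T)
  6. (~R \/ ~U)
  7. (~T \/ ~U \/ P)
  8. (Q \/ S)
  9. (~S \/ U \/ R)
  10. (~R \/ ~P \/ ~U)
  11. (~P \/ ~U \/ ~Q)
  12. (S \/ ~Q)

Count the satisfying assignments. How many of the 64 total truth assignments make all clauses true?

1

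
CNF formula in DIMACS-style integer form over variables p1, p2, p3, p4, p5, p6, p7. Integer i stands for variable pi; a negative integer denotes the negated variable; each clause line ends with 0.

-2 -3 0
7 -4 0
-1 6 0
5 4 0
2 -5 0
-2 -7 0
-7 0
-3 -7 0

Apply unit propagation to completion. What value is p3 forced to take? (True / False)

Unit clause (NOT p7) sets p7 = False.
In (NOT p4 OR p7), p7 is now false; NOT p4 must hold, so p4 = False.
(p4 OR p5) with p4 = False leaves only p5, so p5 = True.
(p2 OR NOT p5): since p5 = True, the clause reduces to (p2). p2 = True.
From (NOT p3 OR NOT p2) and p2 = True: p3 = False.

False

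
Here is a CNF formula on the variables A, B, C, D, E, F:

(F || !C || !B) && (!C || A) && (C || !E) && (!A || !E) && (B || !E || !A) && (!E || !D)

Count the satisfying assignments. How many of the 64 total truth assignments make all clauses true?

Case analysis on E and A:
  E=1, A=1: a clause becomes empty — 0.
  E=1, A=0: a clause becomes empty — 0.
  E=0, A=1: D free; 7 ways for (B,C,F) × 2^1 = 14.
  E=0, A=0: forces C=0; B, D, F free → 2^3 = 8.
Total: 0 + 0 + 14 + 8 = 22.

22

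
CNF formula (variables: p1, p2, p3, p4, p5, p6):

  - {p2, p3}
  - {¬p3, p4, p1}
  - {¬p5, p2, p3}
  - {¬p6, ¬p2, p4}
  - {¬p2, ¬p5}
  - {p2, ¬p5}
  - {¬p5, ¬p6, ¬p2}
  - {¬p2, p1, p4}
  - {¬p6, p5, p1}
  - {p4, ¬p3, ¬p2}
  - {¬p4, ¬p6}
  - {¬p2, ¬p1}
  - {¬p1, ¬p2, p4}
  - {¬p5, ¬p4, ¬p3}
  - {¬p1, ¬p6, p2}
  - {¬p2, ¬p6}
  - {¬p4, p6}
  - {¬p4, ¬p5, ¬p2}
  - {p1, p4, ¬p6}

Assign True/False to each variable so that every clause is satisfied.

p1=1, p2=0, p3=1, p4=0, p5=0, p6=0

Check each clause:
  1. {p2, p3} — p3 is true.
  2. {¬p3, p4, p1} — p1 is true.
  3. {p2, ¬p5, p3} — p3 is true.
  4. {¬p6, p4, ¬p2} — ¬p6 is true.
  5. {¬p5, ¬p2} — ¬p5 is true.
  6. {p2, ¬p5} — ¬p5 is true.
  7. {¬p2, ¬p5, ¬p6} — ¬p6 is true.
  8. {p4, p1, ¬p2} — p1 is true.
  9. {p5, ¬p6, p1} — p1 is true.
  10. {¬p2, p4, ¬p3} — ¬p2 is true.
  11. {¬p6, ¬p4} — ¬p6 is true.
  12. {¬p1, ¬p2} — ¬p2 is true.
  13. {p4, ¬p2, ¬p1} — ¬p2 is true.
  14. {¬p5, ¬p4, ¬p3} — ¬p5 is true.
  15. {p2, ¬p1, ¬p6} — ¬p6 is true.
  16. {¬p2, ¬p6} — ¬p6 is true.
  17. {p6, ¬p4} — ¬p4 is true.
  18. {¬p4, ¬p5, ¬p2} — ¬p5 is true.
  19. {¬p6, p4, p1} — p1 is true.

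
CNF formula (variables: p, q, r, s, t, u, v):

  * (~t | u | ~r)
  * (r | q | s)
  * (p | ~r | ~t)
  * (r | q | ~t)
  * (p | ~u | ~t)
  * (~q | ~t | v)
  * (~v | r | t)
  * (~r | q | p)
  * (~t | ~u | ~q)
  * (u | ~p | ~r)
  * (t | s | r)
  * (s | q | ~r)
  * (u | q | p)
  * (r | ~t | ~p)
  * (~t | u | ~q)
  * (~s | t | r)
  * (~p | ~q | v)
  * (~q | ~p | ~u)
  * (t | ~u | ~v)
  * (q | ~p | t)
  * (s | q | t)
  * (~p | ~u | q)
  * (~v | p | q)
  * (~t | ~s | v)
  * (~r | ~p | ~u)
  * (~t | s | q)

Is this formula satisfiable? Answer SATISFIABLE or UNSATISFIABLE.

Set p = False and propagate.
Branch on q: take q = True.
Set r = True and propagate.
  then t is forced to False.
For the remaining variables, s = False, u = False, v = False works.
So p = F, q = T, r = T, s = F, t = F, u = F, v = F is a satisfying assignment.

SATISFIABLE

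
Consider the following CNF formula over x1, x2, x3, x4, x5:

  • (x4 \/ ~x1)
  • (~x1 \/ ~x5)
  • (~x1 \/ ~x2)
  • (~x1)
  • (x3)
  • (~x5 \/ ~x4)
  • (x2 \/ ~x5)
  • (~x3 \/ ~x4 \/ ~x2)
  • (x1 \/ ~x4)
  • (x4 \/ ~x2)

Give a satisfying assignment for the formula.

x1 = F, x2 = F, x3 = T, x4 = F, x5 = F

(~x1) is a unit clause, so x1 = False.
(x3) is a unit clause, so x3 = True.
The clause (~x4) is unit: x4 must be False.
Unit propagation: (~x2) forces x2 = False.
Unit propagation: (~x5) forces x5 = False.
Every clause has at least one true literal under this assignment.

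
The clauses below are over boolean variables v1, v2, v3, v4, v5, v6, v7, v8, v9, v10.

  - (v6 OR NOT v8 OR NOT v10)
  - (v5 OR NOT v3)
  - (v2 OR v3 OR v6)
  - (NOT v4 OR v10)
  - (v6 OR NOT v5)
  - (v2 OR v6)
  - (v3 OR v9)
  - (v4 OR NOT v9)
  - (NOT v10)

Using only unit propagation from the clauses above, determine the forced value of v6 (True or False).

Unit clause (NOT v10) sets v10 = False.
In (v10 OR NOT v4), v10 is now false; NOT v4 must hold, so v4 = False.
(NOT v9 OR v4) with v4 = False leaves only NOT v9, so v9 = False.
(v9 OR v3) with v9 = False leaves only v3, so v3 = True.
(NOT v3 OR v5) with v3 = True leaves only v5, so v5 = True.
(NOT v5 OR v6): since v5 = True, the clause reduces to (v6). v6 = True.

True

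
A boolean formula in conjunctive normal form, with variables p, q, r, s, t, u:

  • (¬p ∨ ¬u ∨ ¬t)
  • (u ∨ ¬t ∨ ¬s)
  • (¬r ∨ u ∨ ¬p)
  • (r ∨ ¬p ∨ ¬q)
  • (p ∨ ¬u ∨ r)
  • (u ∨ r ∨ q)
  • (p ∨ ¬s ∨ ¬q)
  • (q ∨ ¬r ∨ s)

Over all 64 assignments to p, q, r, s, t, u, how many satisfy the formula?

14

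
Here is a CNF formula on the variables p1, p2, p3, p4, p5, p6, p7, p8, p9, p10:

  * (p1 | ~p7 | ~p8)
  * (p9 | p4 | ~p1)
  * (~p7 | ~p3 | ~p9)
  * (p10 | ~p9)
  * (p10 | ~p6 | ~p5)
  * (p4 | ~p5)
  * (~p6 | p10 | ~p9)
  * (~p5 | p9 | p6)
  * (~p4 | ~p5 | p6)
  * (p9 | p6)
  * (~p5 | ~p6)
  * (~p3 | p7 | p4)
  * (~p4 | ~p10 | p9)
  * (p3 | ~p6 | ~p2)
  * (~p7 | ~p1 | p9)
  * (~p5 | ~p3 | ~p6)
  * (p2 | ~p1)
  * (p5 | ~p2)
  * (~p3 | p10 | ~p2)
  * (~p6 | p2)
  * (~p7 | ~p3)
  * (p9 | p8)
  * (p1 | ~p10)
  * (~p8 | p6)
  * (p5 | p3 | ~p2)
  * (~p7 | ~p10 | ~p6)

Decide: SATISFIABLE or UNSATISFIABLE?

UNSATISFIABLE

p6 = True:
  propagation gives p5=False, p2=False; an empty clause results — contradiction.
p6 = False:
  propagation gives p9=True, p10=True, p1=True, p2=True; an empty clause results — contradiction.
Every branch closes, so no satisfying assignment exists.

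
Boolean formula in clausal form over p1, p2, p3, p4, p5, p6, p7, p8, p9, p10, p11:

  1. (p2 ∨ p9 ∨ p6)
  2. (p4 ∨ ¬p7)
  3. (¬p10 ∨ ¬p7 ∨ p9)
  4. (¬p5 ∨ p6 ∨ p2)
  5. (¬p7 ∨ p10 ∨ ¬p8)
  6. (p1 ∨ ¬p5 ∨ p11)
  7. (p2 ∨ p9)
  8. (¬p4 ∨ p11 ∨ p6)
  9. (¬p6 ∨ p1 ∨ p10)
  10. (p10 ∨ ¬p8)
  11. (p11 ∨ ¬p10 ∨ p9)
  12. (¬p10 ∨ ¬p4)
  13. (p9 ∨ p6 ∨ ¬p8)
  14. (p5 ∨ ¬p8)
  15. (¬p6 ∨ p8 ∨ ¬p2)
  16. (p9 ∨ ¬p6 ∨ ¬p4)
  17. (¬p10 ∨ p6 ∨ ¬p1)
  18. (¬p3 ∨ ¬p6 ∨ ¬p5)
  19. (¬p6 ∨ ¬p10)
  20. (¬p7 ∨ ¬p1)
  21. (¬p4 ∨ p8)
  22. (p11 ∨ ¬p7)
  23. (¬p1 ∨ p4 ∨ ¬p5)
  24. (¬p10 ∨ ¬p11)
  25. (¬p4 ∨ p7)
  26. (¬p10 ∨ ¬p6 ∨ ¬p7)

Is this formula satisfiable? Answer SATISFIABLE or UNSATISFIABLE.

Pure literal: p9 appears only positively; assign p9 = True.
Try p1 = True.
  then p7 is forced to False.
  then p4 is forced to False.
  then p5 is forced to False.
  then p8 is forced to False.
Set p2 = True and propagate.
  then p6 is forced to False.
  then p10 is forced to False.
p3, p11 are now unconstrained; take p3 = True, p11 = True.
Every clause has at least one true literal under this assignment.
So p1 = T, p2 = T, p3 = T, p4 = F, p5 = F, p6 = F, p7 = F, p8 = F, p9 = T, p10 = F, p11 = T is a satisfying assignment.

SATISFIABLE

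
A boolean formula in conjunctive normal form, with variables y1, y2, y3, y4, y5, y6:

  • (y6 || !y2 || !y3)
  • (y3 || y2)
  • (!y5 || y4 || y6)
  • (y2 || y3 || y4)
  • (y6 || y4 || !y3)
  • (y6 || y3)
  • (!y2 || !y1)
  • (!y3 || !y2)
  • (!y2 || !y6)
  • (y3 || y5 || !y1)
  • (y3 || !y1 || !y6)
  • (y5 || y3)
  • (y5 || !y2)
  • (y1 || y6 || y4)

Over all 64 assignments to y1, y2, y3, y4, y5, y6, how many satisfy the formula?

12

Split on y3, then y2.
  y3=1, y2=1: a clause becomes empty — 0.
  y3=1, y2=0: y1, y5 free; 3 ways for (y4,y6) × 2^2 = 12.
  y3=0, y2=1: a clause becomes empty — 0.
  y3=0, y2=0: a clause becomes empty — 0.
Total: 0 + 12 + 0 + 0 = 12.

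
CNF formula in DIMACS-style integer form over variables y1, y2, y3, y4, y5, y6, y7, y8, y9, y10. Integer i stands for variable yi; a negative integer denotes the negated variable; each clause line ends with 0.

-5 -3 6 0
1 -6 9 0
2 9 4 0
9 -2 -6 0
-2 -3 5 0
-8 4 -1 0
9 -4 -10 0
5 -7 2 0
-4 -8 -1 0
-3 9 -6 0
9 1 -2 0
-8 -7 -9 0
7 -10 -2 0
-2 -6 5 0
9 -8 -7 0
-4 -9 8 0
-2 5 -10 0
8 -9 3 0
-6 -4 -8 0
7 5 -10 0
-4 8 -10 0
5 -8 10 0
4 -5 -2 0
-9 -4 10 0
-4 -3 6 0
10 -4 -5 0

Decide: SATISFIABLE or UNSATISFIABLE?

Set y1 = True and propagate.
For the remaining variables, y2 = False, y3 = True, y4 = False, y5 = False, y6 = False, y7 = False, y8 = False, y9 = True, y10 = False works.
So y1 = True, y2 = False, y3 = True, y4 = False, y5 = False, y6 = False, y7 = False, y8 = False, y9 = True, y10 = False is a satisfying assignment.

SATISFIABLE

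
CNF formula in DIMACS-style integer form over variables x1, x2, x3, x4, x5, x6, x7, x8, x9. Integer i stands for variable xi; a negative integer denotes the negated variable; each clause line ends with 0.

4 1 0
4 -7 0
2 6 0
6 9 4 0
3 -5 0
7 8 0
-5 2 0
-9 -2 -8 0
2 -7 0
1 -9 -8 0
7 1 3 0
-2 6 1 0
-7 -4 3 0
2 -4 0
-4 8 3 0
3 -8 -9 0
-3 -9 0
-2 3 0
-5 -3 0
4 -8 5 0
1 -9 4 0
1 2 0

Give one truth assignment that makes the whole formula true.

x1=False, x2=True, x3=True, x4=True, x5=False, x6=True, x7=False, x8=True, x9=False

Pure literal: x6 appears only positively; assign x6 = True.
Try x1 = False.
  then x4 is forced to True.
  then x2 is forced to True.
  then x3 is forced to True.
  then x9 is forced to False.
  then x5 is forced to False.
Branch on x7: take x7 = False.
  then x8 is forced to True.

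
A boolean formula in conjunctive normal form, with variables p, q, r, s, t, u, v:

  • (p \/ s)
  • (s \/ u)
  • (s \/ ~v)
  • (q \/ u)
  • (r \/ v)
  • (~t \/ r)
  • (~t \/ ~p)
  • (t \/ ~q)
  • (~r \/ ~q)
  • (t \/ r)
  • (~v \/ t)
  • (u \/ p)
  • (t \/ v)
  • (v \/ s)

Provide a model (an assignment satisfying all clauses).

Pure literal: s appears only positively; assign s = True.
Pure literal: u appears only positively; assign u = True.
Branch on p: take p = False.
For the remaining variables, q = False, r = True, t = True, v = False works.
Every clause has at least one true literal under this assignment.

p = False, q = False, r = True, s = True, t = True, u = True, v = False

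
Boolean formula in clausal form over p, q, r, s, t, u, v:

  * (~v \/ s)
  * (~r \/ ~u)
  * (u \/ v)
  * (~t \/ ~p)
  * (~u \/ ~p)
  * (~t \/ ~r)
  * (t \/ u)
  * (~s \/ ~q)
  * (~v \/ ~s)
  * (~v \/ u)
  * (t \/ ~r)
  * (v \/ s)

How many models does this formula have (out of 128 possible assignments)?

2

The models are:
  p=F q=F r=F s=T t=F u=T v=F
  p=F q=F r=F s=T t=T u=T v=F
That's 2 in total.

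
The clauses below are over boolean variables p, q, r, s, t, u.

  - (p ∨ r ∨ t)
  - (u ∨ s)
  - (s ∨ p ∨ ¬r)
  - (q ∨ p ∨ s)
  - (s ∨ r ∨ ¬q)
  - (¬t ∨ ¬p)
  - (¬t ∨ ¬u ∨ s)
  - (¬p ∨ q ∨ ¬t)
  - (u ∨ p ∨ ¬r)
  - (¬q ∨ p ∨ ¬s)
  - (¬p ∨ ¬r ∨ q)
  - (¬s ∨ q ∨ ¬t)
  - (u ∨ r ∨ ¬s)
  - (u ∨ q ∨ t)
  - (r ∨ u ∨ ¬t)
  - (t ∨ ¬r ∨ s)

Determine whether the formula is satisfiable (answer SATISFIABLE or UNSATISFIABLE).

Branch on p: take p = True.
  then t is forced to False.
Branch on q: take q = False.
  then r is forced to False.
  then u is forced to True.
s is now unconstrained; take s = False.
So p=1, q=0, r=0, s=0, t=0, u=1 is a satisfying assignment.

SATISFIABLE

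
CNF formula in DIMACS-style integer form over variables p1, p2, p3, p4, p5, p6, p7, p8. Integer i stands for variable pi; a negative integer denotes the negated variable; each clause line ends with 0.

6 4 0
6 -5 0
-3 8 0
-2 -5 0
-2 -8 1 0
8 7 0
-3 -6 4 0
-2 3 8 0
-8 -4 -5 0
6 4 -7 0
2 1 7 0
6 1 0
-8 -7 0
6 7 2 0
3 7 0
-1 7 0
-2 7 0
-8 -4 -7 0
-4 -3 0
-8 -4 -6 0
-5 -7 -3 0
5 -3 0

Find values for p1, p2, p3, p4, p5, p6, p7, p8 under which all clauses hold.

Branch on p1: take p1 = False.
  then p6 is forced to True.
For the remaining variables, p2 = False, p3 = False, p4 = True, p5 = True, p7 = True, p8 = False works.
Check each clause:
  1. {p6, p4} — p4 is true.
  2. {¬p5, p6} — p6 is true.
  3. {¬p3, p8} — ¬p3 is true.
  4. {¬p5, ¬p2} — ¬p2 is true.
  5. {p1, ¬p2, ¬p8} — ¬p8 is true.
  6. {p8, p7} — p7 is true.
  7. {¬p3, p4, ¬p6} — p4 is true.
  8. {¬p2, p3, p8} — ¬p2 is true.
  9. {¬p4, ¬p5, ¬p8} — ¬p8 is true.
  10. {p6, p4, ¬p7} — p4 is true.
  11. {p7, p2, p1} — p7 is true.
  12. {p6, p1} — p6 is true.
  13. {¬p8, ¬p7} — ¬p8 is true.
  14. {p6, p2, p7} — p6 is true.
  15. {p3, p7} — p7 is true.
  16. {p7, ¬p1} — ¬p1 is true.
  17. {¬p2, p7} — ¬p2 is true.
  18. {¬p4, ¬p7, ¬p8} — ¬p8 is true.
  19. {¬p3, ¬p4} — ¬p3 is true.
  20. {¬p8, ¬p4, ¬p6} — ¬p8 is true.
  21. {¬p5, ¬p7, ¬p3} — ¬p3 is true.
  22. {p5, ¬p3} — p5 is true.

p1=F, p2=F, p3=F, p4=T, p5=T, p6=T, p7=T, p8=F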